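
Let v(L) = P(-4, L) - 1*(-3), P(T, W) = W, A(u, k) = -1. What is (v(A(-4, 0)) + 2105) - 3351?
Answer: -1244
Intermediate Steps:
v(L) = 3 + L (v(L) = L - 1*(-3) = L + 3 = 3 + L)
(v(A(-4, 0)) + 2105) - 3351 = ((3 - 1) + 2105) - 3351 = (2 + 2105) - 3351 = 2107 - 3351 = -1244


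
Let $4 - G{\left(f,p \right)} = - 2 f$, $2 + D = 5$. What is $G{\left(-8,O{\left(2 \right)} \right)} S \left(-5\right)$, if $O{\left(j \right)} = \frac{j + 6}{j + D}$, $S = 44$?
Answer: $2640$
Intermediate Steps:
$D = 3$ ($D = -2 + 5 = 3$)
$O{\left(j \right)} = \frac{6 + j}{3 + j}$ ($O{\left(j \right)} = \frac{j + 6}{j + 3} = \frac{6 + j}{3 + j}$)
$G{\left(f,p \right)} = 4 + 2 f$ ($G{\left(f,p \right)} = 4 - - 2 f = 4 + 2 f$)
$G{\left(-8,O{\left(2 \right)} \right)} S \left(-5\right) = \left(4 + 2 \left(-8\right)\right) 44 \left(-5\right) = \left(4 - 16\right) 44 \left(-5\right) = \left(-12\right) 44 \left(-5\right) = \left(-528\right) \left(-5\right) = 2640$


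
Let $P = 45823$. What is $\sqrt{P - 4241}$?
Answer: $\sqrt{41582} \approx 203.92$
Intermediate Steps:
$\sqrt{P - 4241} = \sqrt{45823 - 4241} = \sqrt{41582}$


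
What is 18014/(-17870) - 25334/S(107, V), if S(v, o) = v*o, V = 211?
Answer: -429710329/201725495 ≈ -2.1302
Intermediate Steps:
S(v, o) = o*v
18014/(-17870) - 25334/S(107, V) = 18014/(-17870) - 25334/(211*107) = 18014*(-1/17870) - 25334/22577 = -9007/8935 - 25334*1/22577 = -9007/8935 - 25334/22577 = -429710329/201725495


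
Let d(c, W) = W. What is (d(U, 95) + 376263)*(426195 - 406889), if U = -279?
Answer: 7265967548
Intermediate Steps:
(d(U, 95) + 376263)*(426195 - 406889) = (95 + 376263)*(426195 - 406889) = 376358*19306 = 7265967548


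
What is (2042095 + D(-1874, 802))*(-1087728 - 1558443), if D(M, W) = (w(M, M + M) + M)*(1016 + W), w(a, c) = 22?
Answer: 3505755833811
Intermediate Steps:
D(M, W) = (22 + M)*(1016 + W)
(2042095 + D(-1874, 802))*(-1087728 - 1558443) = (2042095 + (22352 + 22*802 + 1016*(-1874) - 1874*802))*(-1087728 - 1558443) = (2042095 + (22352 + 17644 - 1903984 - 1502948))*(-2646171) = (2042095 - 3366936)*(-2646171) = -1324841*(-2646171) = 3505755833811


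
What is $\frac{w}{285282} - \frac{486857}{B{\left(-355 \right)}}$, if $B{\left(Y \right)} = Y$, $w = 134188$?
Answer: $\frac{69469587707}{50637555} \approx 1371.9$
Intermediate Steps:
$\frac{w}{285282} - \frac{486857}{B{\left(-355 \right)}} = \frac{134188}{285282} - \frac{486857}{-355} = 134188 \cdot \frac{1}{285282} - - \frac{486857}{355} = \frac{67094}{142641} + \frac{486857}{355} = \frac{69469587707}{50637555}$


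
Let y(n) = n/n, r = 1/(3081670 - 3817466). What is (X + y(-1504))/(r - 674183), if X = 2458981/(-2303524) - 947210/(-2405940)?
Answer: -16628076784910677/34365507898994752381533 ≈ -4.8386e-7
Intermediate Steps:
r = -1/735796 (r = 1/(-735796) = -1/735796 ≈ -1.3591e-6)
y(n) = 1
X = -186711988955/277107026628 (X = 2458981*(-1/2303524) - 947210*(-1/2405940) = -2458981/2303524 + 94721/240594 = -186711988955/277107026628 ≈ -0.67379)
(X + y(-1504))/(r - 674183) = (-186711988955/277107026628 + 1)/(-1/735796 - 674183) = 90395037673/(277107026628*(-496061154669/735796)) = (90395037673/277107026628)*(-735796/496061154669) = -16628076784910677/34365507898994752381533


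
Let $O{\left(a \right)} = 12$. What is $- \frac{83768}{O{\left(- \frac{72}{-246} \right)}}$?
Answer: $- \frac{20942}{3} \approx -6980.7$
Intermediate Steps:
$- \frac{83768}{O{\left(- \frac{72}{-246} \right)}} = - \frac{83768}{12} = \left(-83768\right) \frac{1}{12} = - \frac{20942}{3}$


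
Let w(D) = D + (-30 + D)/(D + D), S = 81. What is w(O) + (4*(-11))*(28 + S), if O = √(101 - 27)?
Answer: -9591/2 + 59*√74/74 ≈ -4788.6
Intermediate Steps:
O = √74 ≈ 8.6023
w(D) = D + (-30 + D)/(2*D) (w(D) = D + (-30 + D)/((2*D)) = D + (-30 + D)*(1/(2*D)) = D + (-30 + D)/(2*D))
w(O) + (4*(-11))*(28 + S) = (½ + √74 - 15*√74/74) + (4*(-11))*(28 + 81) = (½ + √74 - 15*√74/74) - 44*109 = (½ + √74 - 15*√74/74) - 4796 = (½ + 59*√74/74) - 4796 = -9591/2 + 59*√74/74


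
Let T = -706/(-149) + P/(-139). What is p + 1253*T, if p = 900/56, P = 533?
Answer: 332993589/289954 ≈ 1148.4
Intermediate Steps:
T = 18717/20711 (T = -706/(-149) + 533/(-139) = -706*(-1/149) + 533*(-1/139) = 706/149 - 533/139 = 18717/20711 ≈ 0.90372)
p = 225/14 (p = 900*(1/56) = 225/14 ≈ 16.071)
p + 1253*T = 225/14 + 1253*(18717/20711) = 225/14 + 23452401/20711 = 332993589/289954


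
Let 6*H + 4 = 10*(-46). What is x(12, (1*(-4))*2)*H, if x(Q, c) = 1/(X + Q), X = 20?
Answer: -29/12 ≈ -2.4167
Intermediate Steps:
x(Q, c) = 1/(20 + Q)
H = -232/3 (H = -2/3 + (10*(-46))/6 = -2/3 + (1/6)*(-460) = -2/3 - 230/3 = -232/3 ≈ -77.333)
x(12, (1*(-4))*2)*H = -232/3/(20 + 12) = -232/3/32 = (1/32)*(-232/3) = -29/12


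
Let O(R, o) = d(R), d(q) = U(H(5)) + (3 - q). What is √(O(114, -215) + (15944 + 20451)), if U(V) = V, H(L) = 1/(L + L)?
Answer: √3628410/10 ≈ 190.48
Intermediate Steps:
H(L) = 1/(2*L)
d(q) = 31/10 - q (d(q) = (½)/5 + (3 - q) = (½)*(⅕) + (3 - q) = ⅒ + (3 - q) = 31/10 - q)
O(R, o) = 31/10 - R
√(O(114, -215) + (15944 + 20451)) = √((31/10 - 1*114) + (15944 + 20451)) = √((31/10 - 114) + 36395) = √(-1109/10 + 36395) = √(362841/10) = √3628410/10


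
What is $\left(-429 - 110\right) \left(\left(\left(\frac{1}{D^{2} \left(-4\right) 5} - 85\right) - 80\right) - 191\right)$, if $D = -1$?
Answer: $\frac{3838219}{20} \approx 1.9191 \cdot 10^{5}$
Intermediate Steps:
$\left(-429 - 110\right) \left(\left(\left(\frac{1}{D^{2} \left(-4\right) 5} - 85\right) - 80\right) - 191\right) = \left(-429 - 110\right) \left(\left(\left(\frac{1}{\left(-1\right)^{2} \left(-4\right) 5} - 85\right) - 80\right) - 191\right) = - 539 \left(\left(\left(\frac{1}{1 \left(-4\right) 5} - 85\right) - 80\right) - 191\right) = - 539 \left(\left(\left(\frac{1}{\left(-4\right) 5} - 85\right) - 80\right) - 191\right) = - 539 \left(\left(\left(\frac{1}{-20} - 85\right) - 80\right) - 191\right) = - 539 \left(\left(\left(- \frac{1}{20} - 85\right) - 80\right) - 191\right) = - 539 \left(\left(- \frac{1701}{20} - 80\right) - 191\right) = - 539 \left(- \frac{3301}{20} - 191\right) = \left(-539\right) \left(- \frac{7121}{20}\right) = \frac{3838219}{20}$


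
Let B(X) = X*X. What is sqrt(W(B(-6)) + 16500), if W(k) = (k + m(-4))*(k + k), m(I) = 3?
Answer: 2*sqrt(4827) ≈ 138.95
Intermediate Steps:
B(X) = X**2
W(k) = 2*k*(3 + k) (W(k) = (k + 3)*(k + k) = (3 + k)*(2*k) = 2*k*(3 + k))
sqrt(W(B(-6)) + 16500) = sqrt(2*(-6)**2*(3 + (-6)**2) + 16500) = sqrt(2*36*(3 + 36) + 16500) = sqrt(2*36*39 + 16500) = sqrt(2808 + 16500) = sqrt(19308) = 2*sqrt(4827)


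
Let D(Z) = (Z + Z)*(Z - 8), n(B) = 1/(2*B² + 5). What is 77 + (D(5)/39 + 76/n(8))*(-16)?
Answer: -2101303/13 ≈ -1.6164e+5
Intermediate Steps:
n(B) = 1/(5 + 2*B²)
D(Z) = 2*Z*(-8 + Z) (D(Z) = (2*Z)*(-8 + Z) = 2*Z*(-8 + Z))
77 + (D(5)/39 + 76/n(8))*(-16) = 77 + ((2*5*(-8 + 5))/39 + 76/(1/(5 + 2*8²)))*(-16) = 77 + ((2*5*(-3))*(1/39) + 76/(1/(5 + 2*64)))*(-16) = 77 + (-30*1/39 + 76/(1/(5 + 128)))*(-16) = 77 + (-10/13 + 76/(1/133))*(-16) = 77 + (-10/13 + 76*133)*(-16) = 77 + (-10/13 + 10108)*(-16) = 77 + (131394/13)*(-16) = 77 - 2102304/13 = -2101303/13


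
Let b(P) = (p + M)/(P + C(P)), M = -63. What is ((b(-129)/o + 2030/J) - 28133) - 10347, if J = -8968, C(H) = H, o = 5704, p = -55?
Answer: -31740404488451/824849736 ≈ -38480.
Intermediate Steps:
b(P) = -59/P (b(P) = (-55 - 63)/(P + P) = -118*1/(2*P) = -59/P)
((b(-129)/o + 2030/J) - 28133) - 10347 = ((-59/(-129)/5704 + 2030/(-8968)) - 28133) - 10347 = ((-59*(-1/129)*(1/5704) + 2030*(-1/8968)) - 28133) - 10347 = (((59/129)*(1/5704) - 1015/4484) - 28133) - 10347 = ((59/735816 - 1015/4484) - 28133) - 10347 = (-186647171/824849736 - 28133) - 10347 = -23205684270059/824849736 - 10347 = -31740404488451/824849736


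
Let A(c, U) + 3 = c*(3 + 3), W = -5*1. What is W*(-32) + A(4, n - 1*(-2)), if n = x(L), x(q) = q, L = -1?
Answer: 181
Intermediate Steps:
W = -5
n = -1
A(c, U) = -3 + 6*c (A(c, U) = -3 + c*(3 + 3) = -3 + c*6 = -3 + 6*c)
W*(-32) + A(4, n - 1*(-2)) = -5*(-32) + (-3 + 6*4) = 160 + (-3 + 24) = 160 + 21 = 181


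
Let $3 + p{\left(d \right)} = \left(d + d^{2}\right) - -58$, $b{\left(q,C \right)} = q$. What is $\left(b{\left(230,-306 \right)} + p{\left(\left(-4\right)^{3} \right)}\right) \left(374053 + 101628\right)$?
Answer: $2053514877$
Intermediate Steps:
$p{\left(d \right)} = 55 + d + d^{2}$ ($p{\left(d \right)} = -3 - \left(-58 - d - d^{2}\right) = -3 + \left(\left(d + d^{2}\right) + 58\right) = -3 + \left(58 + d + d^{2}\right) = 55 + d + d^{2}$)
$\left(b{\left(230,-306 \right)} + p{\left(\left(-4\right)^{3} \right)}\right) \left(374053 + 101628\right) = \left(230 + \left(55 + \left(-4\right)^{3} + \left(\left(-4\right)^{3}\right)^{2}\right)\right) \left(374053 + 101628\right) = \left(230 + \left(55 - 64 + \left(-64\right)^{2}\right)\right) 475681 = \left(230 + \left(55 - 64 + 4096\right)\right) 475681 = \left(230 + 4087\right) 475681 = 4317 \cdot 475681 = 2053514877$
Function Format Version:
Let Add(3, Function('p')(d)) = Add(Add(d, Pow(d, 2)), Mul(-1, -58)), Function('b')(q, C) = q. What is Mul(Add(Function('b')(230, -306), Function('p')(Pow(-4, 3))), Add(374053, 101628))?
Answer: 2053514877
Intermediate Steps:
Function('p')(d) = Add(55, d, Pow(d, 2)) (Function('p')(d) = Add(-3, Add(Add(d, Pow(d, 2)), Mul(-1, -58))) = Add(-3, Add(Add(d, Pow(d, 2)), 58)) = Add(-3, Add(58, d, Pow(d, 2))) = Add(55, d, Pow(d, 2)))
Mul(Add(Function('b')(230, -306), Function('p')(Pow(-4, 3))), Add(374053, 101628)) = Mul(Add(230, Add(55, Pow(-4, 3), Pow(Pow(-4, 3), 2))), Add(374053, 101628)) = Mul(Add(230, Add(55, -64, Pow(-64, 2))), 475681) = Mul(Add(230, Add(55, -64, 4096)), 475681) = Mul(Add(230, 4087), 475681) = Mul(4317, 475681) = 2053514877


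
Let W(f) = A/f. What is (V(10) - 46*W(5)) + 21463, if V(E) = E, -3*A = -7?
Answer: 321773/15 ≈ 21452.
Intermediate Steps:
A = 7/3 (A = -⅓*(-7) = 7/3 ≈ 2.3333)
W(f) = 7/(3*f)
(V(10) - 46*W(5)) + 21463 = (10 - 322/(3*5)) + 21463 = (10 - 46*7/15) + 21463 = (10 - 322/15) + 21463 = -172/15 + 21463 = 321773/15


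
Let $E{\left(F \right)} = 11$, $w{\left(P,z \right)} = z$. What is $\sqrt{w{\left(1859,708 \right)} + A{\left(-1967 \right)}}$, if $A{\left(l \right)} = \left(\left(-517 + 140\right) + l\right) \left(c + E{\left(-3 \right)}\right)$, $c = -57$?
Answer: $2 \sqrt{27133} \approx 329.44$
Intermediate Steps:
$A{\left(l \right)} = 17342 - 46 l$ ($A{\left(l \right)} = \left(\left(-517 + 140\right) + l\right) \left(-57 + 11\right) = \left(-377 + l\right) \left(-46\right) = 17342 - 46 l$)
$\sqrt{w{\left(1859,708 \right)} + A{\left(-1967 \right)}} = \sqrt{708 + \left(17342 - -90482\right)} = \sqrt{708 + \left(17342 + 90482\right)} = \sqrt{708 + 107824} = \sqrt{108532} = 2 \sqrt{27133}$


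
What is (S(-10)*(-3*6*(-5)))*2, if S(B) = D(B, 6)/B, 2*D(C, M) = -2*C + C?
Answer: -90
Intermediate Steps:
D(C, M) = -C/2 (D(C, M) = (-2*C + C)/2 = (-C)/2 = -C/2)
S(B) = -1/2 (S(B) = (-B/2)/B = -1/2)
(S(-10)*(-3*6*(-5)))*2 = -(-3*6)*(-5)/2*2 = -(-9)*(-5)*2 = -1/2*90*2 = -45*2 = -90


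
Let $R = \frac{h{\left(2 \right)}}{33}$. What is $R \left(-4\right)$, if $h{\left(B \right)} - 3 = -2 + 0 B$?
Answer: $- \frac{4}{33} \approx -0.12121$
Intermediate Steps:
$h{\left(B \right)} = 1$ ($h{\left(B \right)} = 3 - \left(2 + 0 B\right) = 3 + \left(-2 + 0\right) = 3 - 2 = 1$)
$R = \frac{1}{33}$ ($R = 1 \cdot \frac{1}{33} = \frac{1}{33} \approx 0.030303$)
$R \left(-4\right) = \frac{1}{33} \left(-4\right) = - \frac{4}{33}$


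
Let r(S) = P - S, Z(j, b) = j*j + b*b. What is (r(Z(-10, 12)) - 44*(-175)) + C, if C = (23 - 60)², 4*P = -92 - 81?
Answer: 35127/4 ≈ 8781.8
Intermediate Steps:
P = -173/4 (P = (-92 - 81)/4 = (¼)*(-173) = -173/4 ≈ -43.250)
Z(j, b) = b² + j² (Z(j, b) = j² + b² = b² + j²)
r(S) = -173/4 - S
C = 1369 (C = (-37)² = 1369)
(r(Z(-10, 12)) - 44*(-175)) + C = ((-173/4 - (12² + (-10)²)) - 44*(-175)) + 1369 = ((-173/4 - (144 + 100)) + 7700) + 1369 = ((-173/4 - 1*244) + 7700) + 1369 = ((-173/4 - 244) + 7700) + 1369 = (-1149/4 + 7700) + 1369 = 29651/4 + 1369 = 35127/4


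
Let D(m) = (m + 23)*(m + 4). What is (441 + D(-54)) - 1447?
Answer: 544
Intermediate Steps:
D(m) = (4 + m)*(23 + m) (D(m) = (23 + m)*(4 + m) = (4 + m)*(23 + m))
(441 + D(-54)) - 1447 = (441 + (92 + (-54)² + 27*(-54))) - 1447 = (441 + (92 + 2916 - 1458)) - 1447 = (441 + 1550) - 1447 = 1991 - 1447 = 544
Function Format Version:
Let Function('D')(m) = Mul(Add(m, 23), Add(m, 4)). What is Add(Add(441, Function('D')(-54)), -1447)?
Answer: 544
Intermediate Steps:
Function('D')(m) = Mul(Add(4, m), Add(23, m)) (Function('D')(m) = Mul(Add(23, m), Add(4, m)) = Mul(Add(4, m), Add(23, m)))
Add(Add(441, Function('D')(-54)), -1447) = Add(Add(441, Add(92, Pow(-54, 2), Mul(27, -54))), -1447) = Add(Add(441, Add(92, 2916, -1458)), -1447) = Add(Add(441, 1550), -1447) = Add(1991, -1447) = 544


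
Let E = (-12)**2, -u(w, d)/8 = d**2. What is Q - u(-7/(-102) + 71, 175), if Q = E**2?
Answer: 265736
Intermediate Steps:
u(w, d) = -8*d**2
E = 144
Q = 20736 (Q = 144**2 = 20736)
Q - u(-7/(-102) + 71, 175) = 20736 - (-8)*175**2 = 20736 - (-8)*30625 = 20736 - 1*(-245000) = 20736 + 245000 = 265736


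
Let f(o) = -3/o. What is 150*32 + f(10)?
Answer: 47997/10 ≈ 4799.7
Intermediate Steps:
150*32 + f(10) = 150*32 - 3/10 = 4800 - 3*⅒ = 4800 - 3/10 = 47997/10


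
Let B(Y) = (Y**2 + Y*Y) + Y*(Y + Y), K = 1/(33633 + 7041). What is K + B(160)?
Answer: 4165017601/40674 ≈ 1.0240e+5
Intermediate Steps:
K = 1/40674 ≈ 2.4586e-5
B(Y) = 4*Y**2 (B(Y) = (Y**2 + Y**2) + Y*(2*Y) = 2*Y**2 + 2*Y**2 = 4*Y**2)
K + B(160) = 1/40674 + 4*160**2 = 1/40674 + 4*25600 = 1/40674 + 102400 = 4165017601/40674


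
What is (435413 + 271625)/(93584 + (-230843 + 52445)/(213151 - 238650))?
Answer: 9014380981/1193238407 ≈ 7.5546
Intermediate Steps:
(435413 + 271625)/(93584 + (-230843 + 52445)/(213151 - 238650)) = 707038/(93584 - 178398/(-25499)) = 707038/(93584 - 178398*(-1/25499)) = 707038/(93584 + 178398/25499) = 707038/(2386476814/25499) = 707038*(25499/2386476814) = 9014380981/1193238407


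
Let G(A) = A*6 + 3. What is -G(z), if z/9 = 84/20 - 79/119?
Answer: -115401/595 ≈ -193.95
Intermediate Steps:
z = 18936/595 (z = 9*(84/20 - 79/119) = 9*(84*(1/20) - 79*1/119) = 9*(21/5 - 79/119) = 9*(2104/595) = 18936/595 ≈ 31.825)
G(A) = 3 + 6*A (G(A) = 6*A + 3 = 3 + 6*A)
-G(z) = -(3 + 6*(18936/595)) = -(3 + 113616/595) = -1*115401/595 = -115401/595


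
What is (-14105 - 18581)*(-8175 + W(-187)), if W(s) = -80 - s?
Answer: 263710648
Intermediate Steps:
(-14105 - 18581)*(-8175 + W(-187)) = (-14105 - 18581)*(-8175 + (-80 - 1*(-187))) = -32686*(-8175 + (-80 + 187)) = -32686*(-8175 + 107) = -32686*(-8068) = 263710648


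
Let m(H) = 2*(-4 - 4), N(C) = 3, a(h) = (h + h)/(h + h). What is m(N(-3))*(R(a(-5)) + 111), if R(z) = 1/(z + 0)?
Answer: -1792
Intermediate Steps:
a(h) = 1 (a(h) = (2*h)/((2*h)) = (2*h)*(1/(2*h)) = 1)
R(z) = 1/z
m(H) = -16 (m(H) = 2*(-8) = -16)
m(N(-3))*(R(a(-5)) + 111) = -16*(1/1 + 111) = -16*(1 + 111) = -16*112 = -1792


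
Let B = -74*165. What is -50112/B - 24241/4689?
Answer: -10167907/9542115 ≈ -1.0656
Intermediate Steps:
B = -12210
-50112/B - 24241/4689 = -50112/(-12210) - 24241/4689 = -50112*(-1/12210) - 24241*1/4689 = 8352/2035 - 24241/4689 = -10167907/9542115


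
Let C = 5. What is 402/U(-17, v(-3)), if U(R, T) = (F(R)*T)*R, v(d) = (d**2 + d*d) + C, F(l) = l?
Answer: 402/6647 ≈ 0.060478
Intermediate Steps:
v(d) = 5 + 2*d**2 (v(d) = (d**2 + d*d) + 5 = (d**2 + d**2) + 5 = 2*d**2 + 5 = 5 + 2*d**2)
U(R, T) = T*R**2 (U(R, T) = (R*T)*R = T*R**2)
402/U(-17, v(-3)) = 402/(((5 + 2*(-3)**2)*(-17)**2)) = 402/(((5 + 2*9)*289)) = 402/(((5 + 18)*289)) = 402/((23*289)) = 402/6647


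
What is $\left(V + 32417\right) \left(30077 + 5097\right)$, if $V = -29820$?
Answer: $91346878$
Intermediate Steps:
$\left(V + 32417\right) \left(30077 + 5097\right) = \left(-29820 + 32417\right) \left(30077 + 5097\right) = 2597 \cdot 35174 = 91346878$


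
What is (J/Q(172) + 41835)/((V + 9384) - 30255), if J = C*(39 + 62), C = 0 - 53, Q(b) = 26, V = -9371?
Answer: -1082357/786292 ≈ -1.3765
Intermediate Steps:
C = -53
J = -5353 (J = -53*(39 + 62) = -53*101 = -5353)
(J/Q(172) + 41835)/((V + 9384) - 30255) = (-5353/26 + 41835)/((-9371 + 9384) - 30255) = (-5353*1/26 + 41835)/(13 - 30255) = (-5353/26 + 41835)/(-30242) = (1082357/26)*(-1/30242) = -1082357/786292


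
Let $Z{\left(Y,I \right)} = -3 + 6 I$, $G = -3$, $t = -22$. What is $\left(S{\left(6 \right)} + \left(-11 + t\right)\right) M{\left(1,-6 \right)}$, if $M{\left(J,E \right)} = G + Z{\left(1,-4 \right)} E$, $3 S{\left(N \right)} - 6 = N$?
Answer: $-4611$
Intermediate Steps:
$S{\left(N \right)} = 2 + \frac{N}{3}$
$M{\left(J,E \right)} = -3 - 27 E$ ($M{\left(J,E \right)} = -3 + \left(-3 + 6 \left(-4\right)\right) E = -3 + \left(-3 - 24\right) E = -3 - 27 E$)
$\left(S{\left(6 \right)} + \left(-11 + t\right)\right) M{\left(1,-6 \right)} = \left(\left(2 + \frac{1}{3} \cdot 6\right) - 33\right) \left(-3 - -162\right) = \left(\left(2 + 2\right) - 33\right) \left(-3 + 162\right) = \left(4 - 33\right) 159 = \left(-29\right) 159 = -4611$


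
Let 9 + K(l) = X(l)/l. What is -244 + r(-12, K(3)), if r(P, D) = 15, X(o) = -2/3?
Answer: -229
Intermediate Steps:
X(o) = -⅔ (X(o) = -2*⅓ = -⅔)
K(l) = -9 - 2/(3*l)
-244 + r(-12, K(3)) = -244 + 15 = -229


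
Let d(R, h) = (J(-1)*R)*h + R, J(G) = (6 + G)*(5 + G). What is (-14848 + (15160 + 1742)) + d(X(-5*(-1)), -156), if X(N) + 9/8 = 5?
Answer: -80257/8 ≈ -10032.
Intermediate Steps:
X(N) = 31/8 (X(N) = -9/8 + 5 = 31/8)
J(G) = (5 + G)*(6 + G)
d(R, h) = R + 20*R*h (d(R, h) = ((30 + (-1)² + 11*(-1))*R)*h + R = ((30 + 1 - 11)*R)*h + R = (20*R)*h + R = 20*R*h + R = R + 20*R*h)
(-14848 + (15160 + 1742)) + d(X(-5*(-1)), -156) = (-14848 + (15160 + 1742)) + 31*(1 + 20*(-156))/8 = (-14848 + 16902) + 31*(1 - 3120)/8 = 2054 + (31/8)*(-3119) = 2054 - 96689/8 = -80257/8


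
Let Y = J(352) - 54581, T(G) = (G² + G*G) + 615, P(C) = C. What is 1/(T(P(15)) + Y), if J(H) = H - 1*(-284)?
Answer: -1/52880 ≈ -1.8911e-5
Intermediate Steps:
J(H) = 284 + H (J(H) = H + 284 = 284 + H)
T(G) = 615 + 2*G² (T(G) = (G² + G²) + 615 = 2*G² + 615 = 615 + 2*G²)
Y = -53945 (Y = (284 + 352) - 54581 = 636 - 54581 = -53945)
1/(T(P(15)) + Y) = 1/((615 + 2*15²) - 53945) = 1/((615 + 2*225) - 53945) = 1/((615 + 450) - 53945) = 1/(1065 - 53945) = 1/(-52880) = -1/52880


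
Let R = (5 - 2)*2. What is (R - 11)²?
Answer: 25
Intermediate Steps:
R = 6 (R = 3*2 = 6)
(R - 11)² = (6 - 11)² = (-5)² = 25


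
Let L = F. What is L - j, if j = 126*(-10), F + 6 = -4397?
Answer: -3143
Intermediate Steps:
F = -4403 (F = -6 - 4397 = -4403)
j = -1260
L = -4403
L - j = -4403 - 1*(-1260) = -4403 + 1260 = -3143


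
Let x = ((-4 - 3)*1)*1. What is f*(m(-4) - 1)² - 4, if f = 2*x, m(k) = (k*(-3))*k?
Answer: -33618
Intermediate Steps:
m(k) = -3*k² (m(k) = (-3*k)*k = -3*k²)
x = -7 (x = -7*1*1 = -7*1 = -7)
f = -14 (f = 2*(-7) = -14)
f*(m(-4) - 1)² - 4 = -14*(-3*(-4)² - 1)² - 4 = -14*(-3*16 - 1)² - 4 = -14*(-48 - 1)² - 4 = -14*(-49)² - 4 = -14*2401 - 4 = -33614 - 4 = -33618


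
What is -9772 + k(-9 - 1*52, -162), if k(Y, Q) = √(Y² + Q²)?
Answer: -9772 + √29965 ≈ -9598.9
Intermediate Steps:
k(Y, Q) = √(Q² + Y²)
-9772 + k(-9 - 1*52, -162) = -9772 + √((-162)² + (-9 - 1*52)²) = -9772 + √(26244 + (-9 - 52)²) = -9772 + √(26244 + (-61)²) = -9772 + √(26244 + 3721) = -9772 + √29965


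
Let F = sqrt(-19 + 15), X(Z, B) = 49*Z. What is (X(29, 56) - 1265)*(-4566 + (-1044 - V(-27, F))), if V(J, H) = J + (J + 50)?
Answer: -874536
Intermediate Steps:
F = 2*I (F = sqrt(-4) = 2*I ≈ 2.0*I)
V(J, H) = 50 + 2*J (V(J, H) = J + (50 + J) = 50 + 2*J)
(X(29, 56) - 1265)*(-4566 + (-1044 - V(-27, F))) = (49*29 - 1265)*(-4566 + (-1044 - (50 + 2*(-27)))) = (1421 - 1265)*(-4566 + (-1044 - (50 - 54))) = 156*(-4566 + (-1044 - 1*(-4))) = 156*(-4566 + (-1044 + 4)) = 156*(-4566 - 1040) = 156*(-5606) = -874536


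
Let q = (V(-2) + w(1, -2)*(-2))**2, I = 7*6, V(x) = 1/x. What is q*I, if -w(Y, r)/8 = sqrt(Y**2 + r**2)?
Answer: 107541/2 - 672*sqrt(5) ≈ 52268.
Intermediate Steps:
w(Y, r) = -8*sqrt(Y**2 + r**2)
I = 42
q = (-1/2 + 16*sqrt(5))**2 (q = (1/(-2) - 8*sqrt(1**2 + (-2)**2)*(-2))**2 = (-1/2 - 8*sqrt(1 + 4)*(-2))**2 = (-1/2 - 8*sqrt(5)*(-2))**2 = (-1/2 + 16*sqrt(5))**2 ≈ 1244.5)
q*I = (5121/4 - 16*sqrt(5))*42 = 107541/2 - 672*sqrt(5)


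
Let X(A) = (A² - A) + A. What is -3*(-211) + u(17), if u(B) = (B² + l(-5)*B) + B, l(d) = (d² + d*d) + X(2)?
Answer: 1857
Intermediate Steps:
X(A) = A²
l(d) = 4 + 2*d² (l(d) = (d² + d*d) + 2² = (d² + d²) + 4 = 2*d² + 4 = 4 + 2*d²)
u(B) = B² + 55*B (u(B) = (B² + (4 + 2*(-5)²)*B) + B = (B² + (4 + 2*25)*B) + B = (B² + (4 + 50)*B) + B = (B² + 54*B) + B = B² + 55*B)
-3*(-211) + u(17) = -3*(-211) + 17*(55 + 17) = 633 + 17*72 = 633 + 1224 = 1857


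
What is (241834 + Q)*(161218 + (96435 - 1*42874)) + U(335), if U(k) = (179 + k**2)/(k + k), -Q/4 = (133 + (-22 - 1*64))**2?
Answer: 16764430999272/335 ≈ 5.0043e+10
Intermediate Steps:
Q = -8836 (Q = -4*(133 + (-22 - 1*64))**2 = -4*(133 + (-22 - 64))**2 = -4*(133 - 86)**2 = -4*47**2 = -4*2209 = -8836)
U(k) = (179 + k**2)/(2*k) (U(k) = (179 + k**2)/((2*k)) = (179 + k**2)*(1/(2*k)) = (179 + k**2)/(2*k))
(241834 + Q)*(161218 + (96435 - 1*42874)) + U(335) = (241834 - 8836)*(161218 + (96435 - 1*42874)) + (1/2)*(179 + 335**2)/335 = 232998*(161218 + (96435 - 42874)) + (1/2)*(1/335)*(179 + 112225) = 232998*(161218 + 53561) + (1/2)*(1/335)*112404 = 232998*214779 + 56202/335 = 50043077442 + 56202/335 = 16764430999272/335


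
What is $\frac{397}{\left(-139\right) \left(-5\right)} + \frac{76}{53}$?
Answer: $\frac{73861}{36835} \approx 2.0052$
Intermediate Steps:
$\frac{397}{\left(-139\right) \left(-5\right)} + \frac{76}{53} = \frac{397}{695} + 76 \cdot \frac{1}{53} = 397 \cdot \frac{1}{695} + \frac{76}{53} = \frac{397}{695} + \frac{76}{53} = \frac{73861}{36835}$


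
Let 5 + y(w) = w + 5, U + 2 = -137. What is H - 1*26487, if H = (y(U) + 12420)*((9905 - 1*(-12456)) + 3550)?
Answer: 318186504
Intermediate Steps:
U = -139 (U = -2 - 137 = -139)
y(w) = w (y(w) = -5 + (w + 5) = -5 + (5 + w) = w)
H = 318212991 (H = (-139 + 12420)*((9905 - 1*(-12456)) + 3550) = 12281*((9905 + 12456) + 3550) = 12281*(22361 + 3550) = 12281*25911 = 318212991)
H - 1*26487 = 318212991 - 1*26487 = 318212991 - 26487 = 318186504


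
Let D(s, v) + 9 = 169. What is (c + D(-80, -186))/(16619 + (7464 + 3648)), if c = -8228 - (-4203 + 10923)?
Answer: -14788/27731 ≈ -0.53327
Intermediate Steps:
D(s, v) = 160 (D(s, v) = -9 + 169 = 160)
c = -14948 (c = -8228 - 1*6720 = -8228 - 6720 = -14948)
(c + D(-80, -186))/(16619 + (7464 + 3648)) = (-14948 + 160)/(16619 + (7464 + 3648)) = -14788/(16619 + 11112) = -14788/27731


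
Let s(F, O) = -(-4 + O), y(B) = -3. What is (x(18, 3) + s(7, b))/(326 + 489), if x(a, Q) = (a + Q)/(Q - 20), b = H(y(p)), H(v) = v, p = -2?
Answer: 98/13855 ≈ 0.0070733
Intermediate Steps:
b = -3
x(a, Q) = (Q + a)/(-20 + Q)
s(F, O) = 4 - O
(x(18, 3) + s(7, b))/(326 + 489) = ((3 + 18)/(-20 + 3) + (4 - 1*(-3)))/(326 + 489) = (21/(-17) + (4 + 3))/815 = (-1/17*21 + 7)*(1/815) = (-21/17 + 7)*(1/815) = (98/17)*(1/815) = 98/13855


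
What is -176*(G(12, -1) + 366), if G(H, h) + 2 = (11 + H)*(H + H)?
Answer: -161216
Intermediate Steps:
G(H, h) = -2 + 2*H*(11 + H) (G(H, h) = -2 + (11 + H)*(H + H) = -2 + (11 + H)*(2*H) = -2 + 2*H*(11 + H))
-176*(G(12, -1) + 366) = -176*((-2 + 2*12² + 22*12) + 366) = -176*((-2 + 2*144 + 264) + 366) = -176*((-2 + 288 + 264) + 366) = -176*(550 + 366) = -176*916 = -161216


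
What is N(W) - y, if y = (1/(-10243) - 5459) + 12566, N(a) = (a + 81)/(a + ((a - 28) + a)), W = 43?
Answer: -7351226868/1034543 ≈ -7105.8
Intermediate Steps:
N(a) = (81 + a)/(-28 + 3*a) (N(a) = (81 + a)/(a + ((-28 + a) + a)) = (81 + a)/(a + (-28 + 2*a)) = (81 + a)/(-28 + 3*a))
y = 72797000/10243 (y = (-1/10243 - 5459) + 12566 = -55916538/10243 + 12566 = 72797000/10243 ≈ 7107.0)
N(W) - y = (81 + 43)/(-28 + 3*43) - 1*72797000/10243 = 124/(-28 + 129) - 72797000/10243 = 124/101 - 72797000/10243 = -7351226868/1034543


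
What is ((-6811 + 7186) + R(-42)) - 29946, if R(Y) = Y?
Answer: -29613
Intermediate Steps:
((-6811 + 7186) + R(-42)) - 29946 = ((-6811 + 7186) - 42) - 29946 = (375 - 42) - 29946 = 333 - 29946 = -29613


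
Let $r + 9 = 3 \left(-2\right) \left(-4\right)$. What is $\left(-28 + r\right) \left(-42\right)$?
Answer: $546$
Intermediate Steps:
$r = 15$ ($r = -9 + 3 \left(-2\right) \left(-4\right) = -9 - -24 = -9 + 24 = 15$)
$\left(-28 + r\right) \left(-42\right) = \left(-28 + 15\right) \left(-42\right) = \left(-13\right) \left(-42\right) = 546$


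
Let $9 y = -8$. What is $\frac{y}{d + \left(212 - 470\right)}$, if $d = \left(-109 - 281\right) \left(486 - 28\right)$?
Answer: $\frac{4}{804951} \approx 4.9692 \cdot 10^{-6}$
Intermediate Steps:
$d = -178620$ ($d = \left(-390\right) 458 = -178620$)
$y = - \frac{8}{9}$ ($y = \frac{1}{9} \left(-8\right) = - \frac{8}{9} \approx -0.88889$)
$\frac{y}{d + \left(212 - 470\right)} = \frac{1}{-178620 + \left(212 - 470\right)} \left(- \frac{8}{9}\right) = \frac{1}{-178620 - 258} \left(- \frac{8}{9}\right) = \frac{1}{-178878} \left(- \frac{8}{9}\right) = \left(- \frac{1}{178878}\right) \left(- \frac{8}{9}\right) = \frac{4}{804951}$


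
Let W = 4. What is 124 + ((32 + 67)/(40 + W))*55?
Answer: 991/4 ≈ 247.75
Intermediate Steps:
124 + ((32 + 67)/(40 + W))*55 = 124 + ((32 + 67)/(40 + 4))*55 = 124 + (99/44)*55 = 124 + (99*(1/44))*55 = 124 + (9/4)*55 = 124 + 495/4 = 991/4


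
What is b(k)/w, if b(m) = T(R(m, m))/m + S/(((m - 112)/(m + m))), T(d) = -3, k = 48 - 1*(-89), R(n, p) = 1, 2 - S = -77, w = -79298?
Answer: -2965427/271595650 ≈ -0.010919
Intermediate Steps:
S = 79 (S = 2 - 1*(-77) = 2 + 77 = 79)
k = 137 (k = 48 + 89 = 137)
b(m) = -3/m + 158*m/(-112 + m) (b(m) = -3/m + 79/(((m - 112)/(m + m))) = -3/m + 79/(((-112 + m)/((2*m)))) = -3/m + 79/(((-112 + m)*(1/(2*m)))) = -3/m + 79/(((-112 + m)/(2*m))) = -3/m + 79*(2*m/(-112 + m)) = -3/m + 158*m/(-112 + m))
b(k)/w = ((336 - 3*137 + 158*137²)/(137*(-112 + 137)))/(-79298) = ((1/137)*(336 - 411 + 158*18769)/25)*(-1/79298) = ((1/137)*(1/25)*(336 - 411 + 2965502))*(-1/79298) = ((1/137)*(1/25)*2965427)*(-1/79298) = (2965427/3425)*(-1/79298) = -2965427/271595650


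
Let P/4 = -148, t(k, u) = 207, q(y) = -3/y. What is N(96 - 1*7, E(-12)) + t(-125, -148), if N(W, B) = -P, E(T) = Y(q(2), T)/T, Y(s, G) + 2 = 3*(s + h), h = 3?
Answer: 799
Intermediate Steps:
P = -592 (P = 4*(-148) = -592)
Y(s, G) = 7 + 3*s (Y(s, G) = -2 + 3*(s + 3) = -2 + 3*(3 + s) = -2 + (9 + 3*s) = 7 + 3*s)
E(T) = 5/(2*T) (E(T) = (7 + 3*(-3/2))/T = (7 - 9/2)/T = 5/(2*T))
N(W, B) = 592 (N(W, B) = -1*(-592) = 592)
N(96 - 1*7, E(-12)) + t(-125, -148) = 592 + 207 = 799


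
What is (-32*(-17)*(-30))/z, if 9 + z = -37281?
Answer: 544/1243 ≈ 0.43765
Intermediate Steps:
z = -37290 (z = -9 - 37281 = -37290)
(-32*(-17)*(-30))/z = (-32*(-17)*(-30))/(-37290) = (544*(-30))*(-1/37290) = -16320*(-1/37290) = 544/1243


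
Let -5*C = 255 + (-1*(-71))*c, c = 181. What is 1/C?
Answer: -5/13106 ≈ -0.00038150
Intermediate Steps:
C = -13106/5 (C = -(255 - 1*(-71)*181)/5 = -(255 + 71*181)/5 = -(255 + 12851)/5 = -⅕*13106 = -13106/5 ≈ -2621.2)
1/C = 1/(-13106/5) = -5/13106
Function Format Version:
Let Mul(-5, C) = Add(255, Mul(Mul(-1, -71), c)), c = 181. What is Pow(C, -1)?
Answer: Rational(-5, 13106) ≈ -0.00038150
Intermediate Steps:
C = Rational(-13106, 5) (C = Mul(Rational(-1, 5), Add(255, Mul(Mul(-1, -71), 181))) = Mul(Rational(-1, 5), Add(255, Mul(71, 181))) = Mul(Rational(-1, 5), Add(255, 12851)) = Mul(Rational(-1, 5), 13106) = Rational(-13106, 5) ≈ -2621.2)
Pow(C, -1) = Pow(Rational(-13106, 5), -1) = Rational(-5, 13106)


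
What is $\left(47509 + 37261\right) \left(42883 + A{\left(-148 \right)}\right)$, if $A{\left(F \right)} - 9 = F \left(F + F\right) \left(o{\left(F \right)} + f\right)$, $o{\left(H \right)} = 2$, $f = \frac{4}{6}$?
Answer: $\frac{40616697800}{3} \approx 1.3539 \cdot 10^{10}$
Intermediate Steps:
$f = \frac{2}{3}$ ($f = 4 \cdot \frac{1}{6} = \frac{2}{3} \approx 0.66667$)
$A{\left(F \right)} = 9 + \frac{16 F^{2}}{3}$ ($A{\left(F \right)} = 9 + F \left(F + F\right) \left(2 + \frac{2}{3}\right) = 9 + F 2 F \frac{8}{3} = 9 + 2 F^{2} \cdot \frac{8}{3} = 9 + \frac{16 F^{2}}{3}$)
$\left(47509 + 37261\right) \left(42883 + A{\left(-148 \right)}\right) = \left(47509 + 37261\right) \left(42883 + \left(9 + \frac{16 \left(-148\right)^{2}}{3}\right)\right) = 84770 \left(42883 + \left(9 + \frac{16}{3} \cdot 21904\right)\right) = 84770 \left(42883 + \left(9 + \frac{350464}{3}\right)\right) = 84770 \left(42883 + \frac{350491}{3}\right) = 84770 \cdot \frac{479140}{3} = \frac{40616697800}{3}$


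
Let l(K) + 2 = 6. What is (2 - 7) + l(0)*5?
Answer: 15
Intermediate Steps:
l(K) = 4 (l(K) = -2 + 6 = 4)
(2 - 7) + l(0)*5 = (2 - 7) + 4*5 = -5 + 20 = 15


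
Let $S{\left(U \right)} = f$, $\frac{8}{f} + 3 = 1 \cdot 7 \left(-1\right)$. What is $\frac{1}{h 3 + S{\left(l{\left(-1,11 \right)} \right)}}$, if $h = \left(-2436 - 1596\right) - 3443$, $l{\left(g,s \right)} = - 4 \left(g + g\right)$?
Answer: $- \frac{5}{112129} \approx -4.4591 \cdot 10^{-5}$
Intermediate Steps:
$f = - \frac{4}{5}$ ($f = \frac{8}{-3 + 1 \cdot 7 \left(-1\right)} = \frac{8}{-3 + 7 \left(-1\right)} = \frac{8}{-3 - 7} = \frac{8}{-10} = 8 \left(- \frac{1}{10}\right) = - \frac{4}{5} \approx -0.8$)
$l{\left(g,s \right)} = - 8 g$ ($l{\left(g,s \right)} = - 4 \cdot 2 g = - 8 g$)
$S{\left(U \right)} = - \frac{4}{5}$
$h = -7475$ ($h = -4032 - 3443 = -7475$)
$\frac{1}{h 3 + S{\left(l{\left(-1,11 \right)} \right)}} = \frac{1}{\left(-7475\right) 3 - \frac{4}{5}} = \frac{1}{-22425 - \frac{4}{5}} = \frac{1}{- \frac{112129}{5}} = - \frac{5}{112129}$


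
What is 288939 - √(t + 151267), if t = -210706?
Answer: 288939 - I*√59439 ≈ 2.8894e+5 - 243.8*I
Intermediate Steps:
288939 - √(t + 151267) = 288939 - √(-210706 + 151267) = 288939 - √(-59439) = 288939 - I*√59439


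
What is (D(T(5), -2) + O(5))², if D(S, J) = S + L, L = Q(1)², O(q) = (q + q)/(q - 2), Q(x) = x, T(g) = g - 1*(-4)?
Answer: 1600/9 ≈ 177.78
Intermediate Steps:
T(g) = 4 + g (T(g) = g + 4 = 4 + g)
O(q) = 2*q/(-2 + q) (O(q) = (2*q)/(-2 + q) = 2*q/(-2 + q))
L = 1 (L = 1² = 1)
D(S, J) = 1 + S (D(S, J) = S + 1 = 1 + S)
(D(T(5), -2) + O(5))² = ((1 + (4 + 5)) + 2*5/(-2 + 5))² = ((1 + 9) + 2*5/3)² = (10 + 2*5*(⅓))² = (10 + 10/3)² = (40/3)² = 1600/9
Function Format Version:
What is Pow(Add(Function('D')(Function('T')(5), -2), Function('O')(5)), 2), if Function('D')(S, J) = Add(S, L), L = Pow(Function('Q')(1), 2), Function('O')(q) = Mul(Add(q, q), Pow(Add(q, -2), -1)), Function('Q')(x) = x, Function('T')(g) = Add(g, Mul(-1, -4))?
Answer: Rational(1600, 9) ≈ 177.78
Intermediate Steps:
Function('T')(g) = Add(4, g) (Function('T')(g) = Add(g, 4) = Add(4, g))
Function('O')(q) = Mul(2, q, Pow(Add(-2, q), -1)) (Function('O')(q) = Mul(Mul(2, q), Pow(Add(-2, q), -1)) = Mul(2, q, Pow(Add(-2, q), -1)))
L = 1 (L = Pow(1, 2) = 1)
Function('D')(S, J) = Add(1, S) (Function('D')(S, J) = Add(S, 1) = Add(1, S))
Pow(Add(Function('D')(Function('T')(5), -2), Function('O')(5)), 2) = Pow(Add(Add(1, Add(4, 5)), Mul(2, 5, Pow(Add(-2, 5), -1))), 2) = Pow(Add(Add(1, 9), Mul(2, 5, Pow(3, -1))), 2) = Pow(Add(10, Mul(2, 5, Rational(1, 3))), 2) = Pow(Add(10, Rational(10, 3)), 2) = Pow(Rational(40, 3), 2) = Rational(1600, 9)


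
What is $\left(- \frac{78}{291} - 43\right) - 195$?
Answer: $- \frac{23112}{97} \approx -238.27$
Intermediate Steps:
$\left(- \frac{78}{291} - 43\right) - 195 = \left(\left(-78\right) \frac{1}{291} - 43\right) - 195 = \left(- \frac{26}{97} - 43\right) - 195 = - \frac{4197}{97} - 195 = - \frac{23112}{97}$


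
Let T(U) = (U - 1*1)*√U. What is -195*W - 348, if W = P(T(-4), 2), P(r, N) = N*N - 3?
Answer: -543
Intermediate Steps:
T(U) = √U*(-1 + U) (T(U) = (U - 1)*√U = (-1 + U)*√U = √U*(-1 + U))
P(r, N) = -3 + N² (P(r, N) = N² - 3 = -3 + N²)
W = 1 (W = -3 + 2² = -3 + 4 = 1)
-195*W - 348 = -195*1 - 348 = -195 - 348 = -543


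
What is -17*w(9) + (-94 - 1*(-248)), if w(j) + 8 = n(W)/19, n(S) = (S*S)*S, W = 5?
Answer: 3385/19 ≈ 178.16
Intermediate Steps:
n(S) = S**3 (n(S) = S**2*S = S**3)
w(j) = -27/19 (w(j) = -8 + 5**3/19 = -8 + 125*(1/19) = -8 + 125/19 = -27/19)
-17*w(9) + (-94 - 1*(-248)) = -17*(-27/19) + (-94 - 1*(-248)) = 459/19 + (-94 + 248) = 459/19 + 154 = 3385/19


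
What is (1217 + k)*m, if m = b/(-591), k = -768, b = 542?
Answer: -243358/591 ≈ -411.77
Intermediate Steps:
m = -542/591 (m = 542/(-591) = 542*(-1/591) = -542/591 ≈ -0.91709)
(1217 + k)*m = (1217 - 768)*(-542/591) = 449*(-542/591) = -243358/591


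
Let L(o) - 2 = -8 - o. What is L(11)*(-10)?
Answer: 170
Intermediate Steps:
L(o) = -6 - o (L(o) = 2 + (-8 - o) = -6 - o)
L(11)*(-10) = (-6 - 1*11)*(-10) = (-6 - 11)*(-10) = -17*(-10) = 170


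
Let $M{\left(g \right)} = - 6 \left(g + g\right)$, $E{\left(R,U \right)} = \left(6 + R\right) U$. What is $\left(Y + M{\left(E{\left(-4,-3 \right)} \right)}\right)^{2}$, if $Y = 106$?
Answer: $31684$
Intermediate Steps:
$E{\left(R,U \right)} = U \left(6 + R\right)$
$M{\left(g \right)} = - 12 g$ ($M{\left(g \right)} = - 6 \cdot 2 g = - 12 g$)
$\left(Y + M{\left(E{\left(-4,-3 \right)} \right)}\right)^{2} = \left(106 - 12 \left(- 3 \left(6 - 4\right)\right)\right)^{2} = \left(106 - 12 \left(\left(-3\right) 2\right)\right)^{2} = \left(106 - -72\right)^{2} = \left(106 + 72\right)^{2} = 178^{2} = 31684$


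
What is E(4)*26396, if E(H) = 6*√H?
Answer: 316752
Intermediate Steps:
E(4)*26396 = (6*√4)*26396 = (6*2)*26396 = 12*26396 = 316752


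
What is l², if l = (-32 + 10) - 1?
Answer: 529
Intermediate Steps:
l = -23 (l = -22 - 1 = -23)
l² = (-23)² = 529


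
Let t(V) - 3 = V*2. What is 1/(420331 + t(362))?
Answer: 1/421058 ≈ 2.3750e-6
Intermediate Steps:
t(V) = 3 + 2*V (t(V) = 3 + V*2 = 3 + 2*V)
1/(420331 + t(362)) = 1/(420331 + (3 + 2*362)) = 1/(420331 + (3 + 724)) = 1/(420331 + 727) = 1/421058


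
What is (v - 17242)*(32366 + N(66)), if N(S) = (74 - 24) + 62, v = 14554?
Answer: -87300864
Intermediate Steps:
N(S) = 112 (N(S) = 50 + 62 = 112)
(v - 17242)*(32366 + N(66)) = (14554 - 17242)*(32366 + 112) = -2688*32478 = -87300864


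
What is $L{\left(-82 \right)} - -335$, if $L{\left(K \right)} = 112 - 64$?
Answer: $383$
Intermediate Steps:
$L{\left(K \right)} = 48$ ($L{\left(K \right)} = 112 - 64 = 48$)
$L{\left(-82 \right)} - -335 = 48 - -335 = 48 + 335 = 383$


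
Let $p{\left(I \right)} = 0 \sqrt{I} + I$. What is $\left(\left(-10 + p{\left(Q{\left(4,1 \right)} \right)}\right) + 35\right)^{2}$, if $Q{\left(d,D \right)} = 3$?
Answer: $784$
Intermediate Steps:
$p{\left(I \right)} = I$ ($p{\left(I \right)} = 0 + I = I$)
$\left(\left(-10 + p{\left(Q{\left(4,1 \right)} \right)}\right) + 35\right)^{2} = \left(\left(-10 + 3\right) + 35\right)^{2} = \left(-7 + 35\right)^{2} = 28^{2} = 784$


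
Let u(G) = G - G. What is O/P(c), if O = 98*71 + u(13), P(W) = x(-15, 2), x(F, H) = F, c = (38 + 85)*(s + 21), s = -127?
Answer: -6958/15 ≈ -463.87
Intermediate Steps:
u(G) = 0
c = -13038 (c = (38 + 85)*(-127 + 21) = 123*(-106) = -13038)
P(W) = -15
O = 6958 (O = 98*71 + 0 = 6958 + 0 = 6958)
O/P(c) = 6958/(-15) = 6958*(-1/15) = -6958/15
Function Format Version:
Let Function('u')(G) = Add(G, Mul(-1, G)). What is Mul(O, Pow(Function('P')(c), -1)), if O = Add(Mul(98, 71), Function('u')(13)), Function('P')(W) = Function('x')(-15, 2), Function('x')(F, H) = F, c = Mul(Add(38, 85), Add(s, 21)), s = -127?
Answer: Rational(-6958, 15) ≈ -463.87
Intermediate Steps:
Function('u')(G) = 0
c = -13038 (c = Mul(Add(38, 85), Add(-127, 21)) = Mul(123, -106) = -13038)
Function('P')(W) = -15
O = 6958 (O = Add(Mul(98, 71), 0) = Add(6958, 0) = 6958)
Mul(O, Pow(Function('P')(c), -1)) = Mul(6958, Pow(-15, -1)) = Mul(6958, Rational(-1, 15)) = Rational(-6958, 15)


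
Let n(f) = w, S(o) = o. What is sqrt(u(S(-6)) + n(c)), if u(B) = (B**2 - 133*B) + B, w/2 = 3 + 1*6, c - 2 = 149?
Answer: 3*sqrt(94) ≈ 29.086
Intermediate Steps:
c = 151 (c = 2 + 149 = 151)
w = 18 (w = 2*(3 + 1*6) = 2*(3 + 6) = 2*9 = 18)
u(B) = B**2 - 132*B
n(f) = 18
sqrt(u(S(-6)) + n(c)) = sqrt(-6*(-132 - 6) + 18) = sqrt(-6*(-138) + 18) = sqrt(828 + 18) = sqrt(846) = 3*sqrt(94)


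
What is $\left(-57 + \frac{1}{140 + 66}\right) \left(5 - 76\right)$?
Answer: $\frac{833611}{206} \approx 4046.7$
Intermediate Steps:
$\left(-57 + \frac{1}{140 + 66}\right) \left(5 - 76\right) = \left(-57 + \frac{1}{206}\right) \left(-71\right) = \left(- \frac{11741}{206}\right) \left(-71\right) = \frac{833611}{206}$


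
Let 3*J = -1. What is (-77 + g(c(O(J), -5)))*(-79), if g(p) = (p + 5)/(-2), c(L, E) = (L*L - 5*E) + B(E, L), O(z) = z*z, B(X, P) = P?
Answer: 589103/81 ≈ 7272.9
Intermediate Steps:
J = -⅓ (J = (⅓)*(-1) = -⅓ ≈ -0.33333)
O(z) = z²
c(L, E) = L + L² - 5*E (c(L, E) = (L*L - 5*E) + L = (L² - 5*E) + L = L + L² - 5*E)
g(p) = -5/2 - p/2 (g(p) = (5 + p)*(-½) = -5/2 - p/2)
(-77 + g(c(O(J), -5)))*(-79) = (-77 + (-5/2 - ((-⅓)² + ((-⅓)²)² - 5*(-5))/2))*(-79) = (-77 + (-5/2 - (⅑ + (⅑)² + 25)/2))*(-79) = (-77 + (-5/2 - (⅑ + 1/81 + 25)/2))*(-79) = (-77 + (-5/2 - ½*2035/81))*(-79) = (-77 + (-5/2 - 2035/162))*(-79) = (-77 - 1220/81)*(-79) = -7457/81*(-79) = 589103/81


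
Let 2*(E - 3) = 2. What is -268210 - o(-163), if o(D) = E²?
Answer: -268226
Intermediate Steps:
E = 4 (E = 3 + (½)*2 = 3 + 1 = 4)
o(D) = 16 (o(D) = 4² = 16)
-268210 - o(-163) = -268210 - 1*16 = -268210 - 16 = -268226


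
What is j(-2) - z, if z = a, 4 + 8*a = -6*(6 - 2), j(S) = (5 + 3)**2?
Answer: 135/2 ≈ 67.500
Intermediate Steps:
j(S) = 64 (j(S) = 8**2 = 64)
a = -7/2 (a = -1/2 + (-6*(6 - 2))/8 = -1/2 + (-6*4)/8 = -1/2 + (1/8)*(-24) = -1/2 - 3 = -7/2 ≈ -3.5000)
z = -7/2 ≈ -3.5000
j(-2) - z = 64 - 1*(-7/2) = 64 + 7/2 = 135/2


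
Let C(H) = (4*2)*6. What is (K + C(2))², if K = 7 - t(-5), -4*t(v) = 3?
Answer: 49729/16 ≈ 3108.1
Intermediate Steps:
t(v) = -¾ (t(v) = -¼*3 = -¾)
C(H) = 48 (C(H) = 8*6 = 48)
K = 31/4 (K = 7 - 1*(-¾) = 7 + ¾ = 31/4 ≈ 7.7500)
(K + C(2))² = (31/4 + 48)² = (223/4)² = 49729/16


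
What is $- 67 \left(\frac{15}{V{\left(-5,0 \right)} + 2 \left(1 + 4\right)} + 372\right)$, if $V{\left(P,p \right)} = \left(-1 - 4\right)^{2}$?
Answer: $- \frac{174669}{7} \approx -24953.0$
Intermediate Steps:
$V{\left(P,p \right)} = 25$ ($V{\left(P,p \right)} = \left(-5\right)^{2} = 25$)
$- 67 \left(\frac{15}{V{\left(-5,0 \right)} + 2 \left(1 + 4\right)} + 372\right) = - 67 \left(\frac{15}{25 + 2 \left(1 + 4\right)} + 372\right) = - 67 \left(\frac{15}{25 + 2 \cdot 5} + 372\right) = - 67 \left(\frac{15}{25 + 10} + 372\right) = - 67 \left(\frac{15}{35} + 372\right) = - 67 \left(15 \cdot \frac{1}{35} + 372\right) = - 67 \left(\frac{3}{7} + 372\right) = \left(-67\right) \frac{2607}{7} = - \frac{174669}{7}$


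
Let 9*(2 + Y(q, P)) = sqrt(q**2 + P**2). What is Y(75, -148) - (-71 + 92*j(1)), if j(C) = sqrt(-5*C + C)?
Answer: 69 - 184*I + sqrt(27529)/9 ≈ 87.435 - 184.0*I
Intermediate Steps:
j(C) = 2*sqrt(-C) (j(C) = sqrt(-4*C) = 2*sqrt(-C))
Y(q, P) = -2 + sqrt(P**2 + q**2)/9 (Y(q, P) = -2 + sqrt(q**2 + P**2)/9 = -2 + sqrt(P**2 + q**2)/9)
Y(75, -148) - (-71 + 92*j(1)) = (-2 + sqrt((-148)**2 + 75**2)/9) - (-71 + 92*(2*sqrt(-1*1))) = (-2 + sqrt(21904 + 5625)/9) - (-71 + 92*(2*sqrt(-1))) = (-2 + sqrt(27529)/9) - (-71 + 92*(2*I)) = (-2 + sqrt(27529)/9) - (-71 + 184*I) = (-2 + sqrt(27529)/9) + (71 - 184*I) = 69 - 184*I + sqrt(27529)/9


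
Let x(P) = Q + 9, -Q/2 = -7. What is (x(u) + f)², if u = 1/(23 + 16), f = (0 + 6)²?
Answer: 3481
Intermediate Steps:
Q = 14 (Q = -2*(-7) = 14)
f = 36 (f = 6² = 36)
u = 1/39 ≈ 0.025641
x(P) = 23 (x(P) = 14 + 9 = 23)
(x(u) + f)² = (23 + 36)² = 59² = 3481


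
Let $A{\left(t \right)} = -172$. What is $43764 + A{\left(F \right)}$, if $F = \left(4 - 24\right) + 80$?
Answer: $43592$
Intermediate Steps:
$F = 60$ ($F = -20 + 80 = 60$)
$43764 + A{\left(F \right)} = 43764 - 172 = 43592$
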